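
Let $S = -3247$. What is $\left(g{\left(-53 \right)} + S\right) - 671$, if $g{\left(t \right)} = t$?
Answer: $-3971$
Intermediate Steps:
$\left(g{\left(-53 \right)} + S\right) - 671 = \left(-53 - 3247\right) - 671 = -3300 - 671 = -3971$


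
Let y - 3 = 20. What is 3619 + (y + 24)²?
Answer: 5828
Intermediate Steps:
y = 23 (y = 3 + 20 = 23)
3619 + (y + 24)² = 3619 + (23 + 24)² = 3619 + 47² = 3619 + 2209 = 5828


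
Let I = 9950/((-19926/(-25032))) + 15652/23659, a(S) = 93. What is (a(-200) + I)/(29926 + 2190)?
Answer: 989477346019/2523403546524 ≈ 0.39212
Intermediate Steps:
I = 982170192892/78571539 (I = 9950/((-19926*(-1/25032))) + 15652*(1/23659) = 9950/(3321/4172) + 15652/23659 = 9950*(4172/3321) + 15652/23659 = 41511400/3321 + 15652/23659 = 982170192892/78571539 ≈ 12500.)
(a(-200) + I)/(29926 + 2190) = (93 + 982170192892/78571539)/(29926 + 2190) = (989477346019/78571539)/32116 = (989477346019/78571539)*(1/32116) = 989477346019/2523403546524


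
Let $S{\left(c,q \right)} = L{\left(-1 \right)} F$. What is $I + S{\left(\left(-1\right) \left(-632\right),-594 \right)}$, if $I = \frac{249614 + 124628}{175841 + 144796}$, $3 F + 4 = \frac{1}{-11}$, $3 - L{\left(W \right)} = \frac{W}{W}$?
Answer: $- \frac{5502448}{3527007} \approx -1.5601$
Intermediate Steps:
$L{\left(W \right)} = 2$ ($L{\left(W \right)} = 3 - \frac{W}{W} = 3 - 1 = 2$)
$F = - \frac{15}{11}$ ($F = - \frac{4}{3} + \frac{1}{3 \left(-11\right)} = - \frac{4}{3} + \frac{1}{3} \left(- \frac{1}{11}\right) = - \frac{4}{3} - \frac{1}{33} = - \frac{15}{11} \approx -1.3636$)
$S{\left(c,q \right)} = - \frac{30}{11}$ ($S{\left(c,q \right)} = 2 \left(- \frac{15}{11}\right) = - \frac{30}{11}$)
$I = \frac{374242}{320637} \approx 1.1672$
$I + S{\left(\left(-1\right) \left(-632\right),-594 \right)} = \frac{374242}{320637} - \frac{30}{11} = - \frac{5502448}{3527007}$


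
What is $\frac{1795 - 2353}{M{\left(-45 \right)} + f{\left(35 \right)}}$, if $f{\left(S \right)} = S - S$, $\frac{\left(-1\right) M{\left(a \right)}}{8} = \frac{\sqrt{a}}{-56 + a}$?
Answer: $\frac{9393 i \sqrt{5}}{20} \approx 1050.2 i$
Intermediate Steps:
$M{\left(a \right)} = - \frac{8 \sqrt{a}}{-56 + a}$ ($M{\left(a \right)} = - 8 \frac{\sqrt{a}}{-56 + a} = - \frac{8 \sqrt{a}}{-56 + a}$)
$f{\left(S \right)} = 0$
$\frac{1795 - 2353}{M{\left(-45 \right)} + f{\left(35 \right)}} = \frac{1795 - 2353}{- \frac{8 \sqrt{-45}}{-56 - 45} + 0} = - \frac{558}{- \frac{8 \cdot 3 i \sqrt{5}}{-101} + 0} = - \frac{558}{\left(-8\right) 3 i \sqrt{5} \left(- \frac{1}{101}\right) + 0} = - \frac{558}{\frac{24 i \sqrt{5}}{101} + 0} = - \frac{558}{\frac{24}{101} i \sqrt{5}} = - 558 \left(- \frac{101 i \sqrt{5}}{120}\right) = \frac{9393 i \sqrt{5}}{20}$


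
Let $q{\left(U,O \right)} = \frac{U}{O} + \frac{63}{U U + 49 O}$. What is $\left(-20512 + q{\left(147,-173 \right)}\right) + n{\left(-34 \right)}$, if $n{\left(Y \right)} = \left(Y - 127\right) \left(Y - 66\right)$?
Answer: $- \frac{1432179991}{324548} \approx -4412.8$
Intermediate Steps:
$n{\left(Y \right)} = \left(-127 + Y\right) \left(-66 + Y\right)$
$q{\left(U,O \right)} = \frac{63}{U^{2} + 49 O} + \frac{U}{O}$ ($q{\left(U,O \right)} = \frac{U}{O} + \frac{63}{U^{2} + 49 O} = \frac{63}{U^{2} + 49 O} + \frac{U}{O}$)
$\left(-20512 + q{\left(147,-173 \right)}\right) + n{\left(-34 \right)} = \left(-20512 + \frac{147^{3} + 63 \left(-173\right) + 49 \left(-173\right) 147}{\left(-173\right) \left(147^{2} + 49 \left(-173\right)\right)}\right) + \left(8382 + \left(-34\right)^{2} - -6562\right) = \left(-20512 - \frac{3176523 - 10899 - 1246119}{173 \left(21609 - 8477\right)}\right) + \left(8382 + 1156 + 6562\right) = \left(-20512 - \frac{1}{173} \cdot \frac{1}{13132} \cdot 1919505\right) + 16100 = \left(-20512 - \frac{1}{2271836} \cdot 1919505\right) + 16100 = \left(-20512 - \frac{274215}{324548}\right) + 16100 = - \frac{6657402791}{324548} + 16100 = - \frac{1432179991}{324548}$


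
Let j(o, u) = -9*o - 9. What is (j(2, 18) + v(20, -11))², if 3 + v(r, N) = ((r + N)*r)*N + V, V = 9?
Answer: 4004001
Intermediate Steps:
j(o, u) = -9 - 9*o
v(r, N) = 6 + N*r*(N + r) (v(r, N) = -3 + (((r + N)*r)*N + 9) = -3 + (((N + r)*r)*N + 9) = -3 + ((r*(N + r))*N + 9) = -3 + (N*r*(N + r) + 9) = -3 + (9 + N*r*(N + r)) = 6 + N*r*(N + r))
(j(2, 18) + v(20, -11))² = ((-9 - 9*2) + (6 - 11*20² + 20*(-11)²))² = ((-9 - 18) + (6 - 11*400 + 20*121))² = (-27 + (6 - 4400 + 2420))² = (-27 - 1974)² = (-2001)² = 4004001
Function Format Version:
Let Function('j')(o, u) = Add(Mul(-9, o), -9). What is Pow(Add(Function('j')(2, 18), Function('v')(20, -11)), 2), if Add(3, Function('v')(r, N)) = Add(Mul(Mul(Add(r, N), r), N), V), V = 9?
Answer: 4004001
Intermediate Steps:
Function('j')(o, u) = Add(-9, Mul(-9, o))
Function('v')(r, N) = Add(6, Mul(N, r, Add(N, r))) (Function('v')(r, N) = Add(-3, Add(Mul(Mul(Add(r, N), r), N), 9)) = Add(-3, Add(Mul(Mul(Add(N, r), r), N), 9)) = Add(-3, Add(Mul(Mul(r, Add(N, r)), N), 9)) = Add(-3, Add(Mul(N, r, Add(N, r)), 9)) = Add(-3, Add(9, Mul(N, r, Add(N, r)))) = Add(6, Mul(N, r, Add(N, r))))
Pow(Add(Function('j')(2, 18), Function('v')(20, -11)), 2) = Pow(Add(Add(-9, Mul(-9, 2)), Add(6, Mul(-11, Pow(20, 2)), Mul(20, Pow(-11, 2)))), 2) = Pow(Add(Add(-9, -18), Add(6, Mul(-11, 400), Mul(20, 121))), 2) = Pow(Add(-27, Add(6, -4400, 2420)), 2) = Pow(Add(-27, -1974), 2) = Pow(-2001, 2) = 4004001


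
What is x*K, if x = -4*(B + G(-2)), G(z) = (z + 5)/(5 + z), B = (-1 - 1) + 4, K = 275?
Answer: -3300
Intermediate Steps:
B = 2 (B = -2 + 4 = 2)
G(z) = 1 (G(z) = (5 + z)/(5 + z) = 1)
x = -12 (x = -4*(2 + 1) = -4*3 = -12)
x*K = -12*275 = -3300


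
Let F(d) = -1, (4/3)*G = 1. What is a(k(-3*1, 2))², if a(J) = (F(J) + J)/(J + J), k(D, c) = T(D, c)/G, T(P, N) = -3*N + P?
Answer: 169/576 ≈ 0.29340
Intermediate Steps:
T(P, N) = P - 3*N
G = ¾ (G = (¾)*1 = ¾ ≈ 0.75000)
k(D, c) = -4*c + 4*D/3 (k(D, c) = (D - 3*c)/(¾) = (D - 3*c)*(4/3) = -4*c + 4*D/3)
a(J) = (-1 + J)/(2*J) (a(J) = (-1 + J)/(J + J) = (-1 + J)/((2*J)) = (-1 + J)*(1/(2*J)) = (-1 + J)/(2*J))
a(k(-3*1, 2))² = ((-1 + (-4*2 + 4*(-3*1)/3))/(2*(-4*2 + 4*(-3*1)/3)))² = ((-1 + (-8 + (4/3)*(-3)))/(2*(-8 + (4/3)*(-3))))² = ((-1 + (-8 - 4))/(2*(-8 - 4)))² = ((½)*(-1 - 12)/(-12))² = ((½)*(-1/12)*(-13))² = (13/24)² = 169/576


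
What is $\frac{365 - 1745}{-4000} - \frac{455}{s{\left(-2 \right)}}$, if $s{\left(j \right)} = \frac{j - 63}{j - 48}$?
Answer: $- \frac{69931}{200} \approx -349.65$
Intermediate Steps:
$s{\left(j \right)} = \frac{-63 + j}{-48 + j}$
$\frac{365 - 1745}{-4000} - \frac{455}{s{\left(-2 \right)}} = \frac{365 - 1745}{-4000} - \frac{455}{\frac{1}{-48 - 2} \left(-63 - 2\right)} = \left(365 - 1745\right) \left(- \frac{1}{4000}\right) - \frac{455}{\frac{1}{-50} \left(-65\right)} = \left(-1380\right) \left(- \frac{1}{4000}\right) - \frac{455}{\left(- \frac{1}{50}\right) \left(-65\right)} = \frac{69}{200} - \frac{455}{\frac{13}{10}} = \frac{69}{200} - 350 = - \frac{69931}{200}$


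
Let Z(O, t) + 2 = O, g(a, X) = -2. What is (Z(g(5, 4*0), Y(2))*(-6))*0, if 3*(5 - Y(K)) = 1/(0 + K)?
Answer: 0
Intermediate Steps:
Y(K) = 5 - 1/(3*K) (Y(K) = 5 - 1/(3*(0 + K)) = 5 - 1/(3*K))
Z(O, t) = -2 + O
(Z(g(5, 4*0), Y(2))*(-6))*0 = ((-2 - 2)*(-6))*0 = -4*(-6)*0 = 24*0 = 0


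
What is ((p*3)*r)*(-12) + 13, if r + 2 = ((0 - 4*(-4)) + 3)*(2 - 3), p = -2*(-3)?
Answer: 4549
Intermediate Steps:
p = 6
r = -21 (r = -2 + ((0 - 4*(-4)) + 3)*(2 - 3) = -2 + ((0 + 16) + 3)*(-1) = -2 + (16 + 3)*(-1) = -2 + 19*(-1) = -2 - 19 = -21)
((p*3)*r)*(-12) + 13 = ((6*3)*(-21))*(-12) + 13 = (18*(-21))*(-12) + 13 = -378*(-12) + 13 = 4536 + 13 = 4549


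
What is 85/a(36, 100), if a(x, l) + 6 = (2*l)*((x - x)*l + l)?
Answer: 85/19994 ≈ 0.0042513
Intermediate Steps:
a(x, l) = -6 + 2*l² (a(x, l) = -6 + (2*l)*((x - x)*l + l) = -6 + (2*l)*(0*l + l) = -6 + (2*l)*(0 + l) = -6 + (2*l)*l = -6 + 2*l²)
85/a(36, 100) = 85/(-6 + 2*100²) = 85/(-6 + 2*10000) = 85/(-6 + 20000) = 85/19994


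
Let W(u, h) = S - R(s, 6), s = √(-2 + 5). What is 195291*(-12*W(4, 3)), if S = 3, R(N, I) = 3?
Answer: 0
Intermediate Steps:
s = √3 ≈ 1.7320
W(u, h) = 0 (W(u, h) = 3 - 1*3 = 3 - 3 = 0)
195291*(-12*W(4, 3)) = 195291*(-12*0) = 195291*0 = 0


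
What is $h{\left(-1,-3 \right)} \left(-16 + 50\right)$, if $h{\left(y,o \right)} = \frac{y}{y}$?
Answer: $34$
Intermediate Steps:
$h{\left(y,o \right)} = 1$
$h{\left(-1,-3 \right)} \left(-16 + 50\right) = 1 \left(-16 + 50\right) = 1 \cdot 34 = 34$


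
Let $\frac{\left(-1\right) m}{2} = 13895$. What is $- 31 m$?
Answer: $861490$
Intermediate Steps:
$m = -27790$ ($m = \left(-2\right) 13895 = -27790$)
$- 31 m = \left(-31\right) \left(-27790\right) = 861490$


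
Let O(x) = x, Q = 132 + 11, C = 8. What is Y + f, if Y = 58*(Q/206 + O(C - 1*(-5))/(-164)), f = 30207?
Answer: 255429545/8446 ≈ 30243.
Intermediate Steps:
Q = 143
Y = 301223/8446 (Y = 58*(143/206 + (8 - 1*(-5))/(-164)) = 58*(143*(1/206) + (8 + 5)*(-1/164)) = 58*(143/206 + 13*(-1/164)) = 58*(143/206 - 13/164) = 58*(10387/16892) = 301223/8446 ≈ 35.665)
Y + f = 301223/8446 + 30207 = 255429545/8446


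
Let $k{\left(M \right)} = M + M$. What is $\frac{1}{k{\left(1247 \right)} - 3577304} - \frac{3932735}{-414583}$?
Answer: $\frac{14058779990767}{1482055454230} \approx 9.486$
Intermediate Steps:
$k{\left(M \right)} = 2 M$
$\frac{1}{k{\left(1247 \right)} - 3577304} - \frac{3932735}{-414583} = \frac{1}{2 \cdot 1247 - 3577304} - \frac{3932735}{-414583} = \frac{1}{2494 - 3577304} - 3932735 \left(- \frac{1}{414583}\right) = \frac{1}{-3574810} - - \frac{3932735}{414583} = - \frac{1}{3574810} + \frac{3932735}{414583} = \frac{14058779990767}{1482055454230}$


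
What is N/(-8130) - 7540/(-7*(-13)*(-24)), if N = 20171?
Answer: 9213/9485 ≈ 0.97132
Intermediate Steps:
N/(-8130) - 7540/(-7*(-13)*(-24)) = 20171/(-8130) - 7540/(-7*(-13)*(-24)) = 20171*(-1/8130) - 7540/(91*(-24)) = -20171/8130 - 7540/(-2184) = -20171/8130 - 7540*(-1/2184) = -20171/8130 + 145/42 = 9213/9485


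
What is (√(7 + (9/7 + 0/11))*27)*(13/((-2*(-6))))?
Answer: 117*√406/28 ≈ 84.196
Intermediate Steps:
(√(7 + (9/7 + 0/11))*27)*(13/((-2*(-6)))) = (√(7 + (9*(⅐) + 0*(1/11)))*27)*(13/12) = (√(7 + (9/7 + 0))*27)*(13*(1/12)) = (√(7 + 9/7)*27)*(13/12) = (√(58/7)*27)*(13/12) = ((√406/7)*27)*(13/12) = (27*√406/7)*(13/12) = 117*√406/28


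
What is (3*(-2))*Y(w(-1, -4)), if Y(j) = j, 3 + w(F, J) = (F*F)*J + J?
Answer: 66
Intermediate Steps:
w(F, J) = -3 + J + J*F² (w(F, J) = -3 + ((F*F)*J + J) = -3 + (F²*J + J) = -3 + (J*F² + J) = -3 + (J + J*F²) = -3 + J + J*F²)
(3*(-2))*Y(w(-1, -4)) = (3*(-2))*(-3 - 4 - 4*(-1)²) = -6*(-3 - 4 - 4*1) = -6*(-3 - 4 - 4) = -6*(-11) = 66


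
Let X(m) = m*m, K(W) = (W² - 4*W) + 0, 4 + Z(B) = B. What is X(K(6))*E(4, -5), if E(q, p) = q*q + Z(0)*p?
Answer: 5184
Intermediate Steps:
Z(B) = -4 + B
E(q, p) = q² - 4*p (E(q, p) = q*q + (-4 + 0)*p = q² - 4*p)
K(W) = W² - 4*W
X(m) = m²
X(K(6))*E(4, -5) = (6*(-4 + 6))²*(4² - 4*(-5)) = (6*2)²*(16 + 20) = 12²*36 = 144*36 = 5184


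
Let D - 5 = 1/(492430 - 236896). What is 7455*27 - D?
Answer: 51433883519/255534 ≈ 2.0128e+5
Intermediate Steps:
D = 1277671/255534 (D = 5 + 1/(492430 - 236896) = 5 + 1/255534 = 1277671/255534 ≈ 5.0000)
7455*27 - D = 7455*27 - 1*1277671/255534 = 201285 - 1277671/255534 = 51433883519/255534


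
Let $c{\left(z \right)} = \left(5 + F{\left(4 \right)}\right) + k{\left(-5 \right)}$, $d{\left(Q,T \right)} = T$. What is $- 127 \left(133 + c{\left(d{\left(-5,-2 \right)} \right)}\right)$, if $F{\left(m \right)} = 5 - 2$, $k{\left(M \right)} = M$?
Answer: $-17272$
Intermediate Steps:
$F{\left(m \right)} = 3$
$c{\left(z \right)} = 3$ ($c{\left(z \right)} = \left(5 + 3\right) - 5 = 8 - 5 = 3$)
$- 127 \left(133 + c{\left(d{\left(-5,-2 \right)} \right)}\right) = - 127 \left(133 + 3\right) = \left(-127\right) 136 = -17272$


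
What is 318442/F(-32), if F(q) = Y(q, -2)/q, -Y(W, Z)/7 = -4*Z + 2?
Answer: 5095072/35 ≈ 1.4557e+5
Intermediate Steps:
Y(W, Z) = -14 + 28*Z (Y(W, Z) = -7*(-4*Z + 2) = -7*(2 - 4*Z) = -14 + 28*Z)
F(q) = -70/q (F(q) = (-14 + 28*(-2))/q = (-14 - 56)/q = -70/q)
318442/F(-32) = 318442/((-70/(-32))) = 318442/((-70*(-1/32))) = 318442/(35/16) = 318442*(16/35) = 5095072/35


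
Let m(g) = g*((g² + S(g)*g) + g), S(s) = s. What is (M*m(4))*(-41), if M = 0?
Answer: 0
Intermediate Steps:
m(g) = g*(g + 2*g²) (m(g) = g*((g² + g*g) + g) = g*((g² + g²) + g) = g*(2*g² + g) = g*(g + 2*g²))
(M*m(4))*(-41) = (0*(4²*(1 + 2*4)))*(-41) = (0*(16*(1 + 8)))*(-41) = (0*(16*9))*(-41) = (0*144)*(-41) = 0*(-41) = 0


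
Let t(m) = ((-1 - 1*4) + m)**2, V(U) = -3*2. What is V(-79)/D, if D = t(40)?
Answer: -6/1225 ≈ -0.0048980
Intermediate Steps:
V(U) = -6
t(m) = (-5 + m)**2 (t(m) = ((-1 - 4) + m)**2 = (-5 + m)**2)
D = 1225 (D = (-5 + 40)**2 = 35**2 = 1225)
V(-79)/D = -6/1225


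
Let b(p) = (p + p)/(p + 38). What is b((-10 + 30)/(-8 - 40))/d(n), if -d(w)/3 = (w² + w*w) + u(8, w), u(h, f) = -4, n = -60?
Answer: 5/4868094 ≈ 1.0271e-6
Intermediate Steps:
b(p) = 2*p/(38 + p) (b(p) = (2*p)/(38 + p) = 2*p/(38 + p))
d(w) = 12 - 6*w² (d(w) = -3*((w² + w*w) - 4) = -3*((w² + w²) - 4) = -3*(2*w² - 4) = -3*(-4 + 2*w²) = 12 - 6*w²)
b((-10 + 30)/(-8 - 40))/d(n) = (2*((-10 + 30)/(-8 - 40))/(38 + (-10 + 30)/(-8 - 40)))/(12 - 6*(-60)²) = (2*(20/(-48))/(38 + 20/(-48)))/(12 - 6*3600) = (2*(20*(-1/48))/(38 + 20*(-1/48)))/(12 - 21600) = (2*(-5/12)/(38 - 5/12))/(-21588) = (2*(-5/12)/(451/12))*(-1/21588) = (2*(-5/12)*(12/451))*(-1/21588) = -10/451*(-1/21588) = 5/4868094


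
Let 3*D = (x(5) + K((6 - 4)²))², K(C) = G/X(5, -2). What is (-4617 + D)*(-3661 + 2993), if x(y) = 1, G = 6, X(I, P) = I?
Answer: 231230872/75 ≈ 3.0831e+6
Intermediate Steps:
K(C) = 6/5
D = 121/75 (D = (1 + 6/5)²/3 = (11/5)²/3 = (⅓)*(121/25) = 121/75 ≈ 1.6133)
(-4617 + D)*(-3661 + 2993) = (-4617 + 121/75)*(-3661 + 2993) = -346154/75*(-668) = 231230872/75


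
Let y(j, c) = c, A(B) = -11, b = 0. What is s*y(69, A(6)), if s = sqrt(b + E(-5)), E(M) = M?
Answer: -11*I*sqrt(5) ≈ -24.597*I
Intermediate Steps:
s = I*sqrt(5) (s = sqrt(0 - 5) = sqrt(-5) = I*sqrt(5) ≈ 2.2361*I)
s*y(69, A(6)) = (I*sqrt(5))*(-11) = -11*I*sqrt(5)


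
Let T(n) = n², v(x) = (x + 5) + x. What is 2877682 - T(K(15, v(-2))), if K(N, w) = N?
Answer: 2877457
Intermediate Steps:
v(x) = 5 + 2*x (v(x) = (5 + x) + x = 5 + 2*x)
2877682 - T(K(15, v(-2))) = 2877682 - 1*15² = 2877682 - 1*225 = 2877682 - 225 = 2877457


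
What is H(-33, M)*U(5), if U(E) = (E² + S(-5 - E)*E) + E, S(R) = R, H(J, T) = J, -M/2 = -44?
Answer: 660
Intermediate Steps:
M = 88 (M = -2*(-44) = 88)
U(E) = E + E² + E*(-5 - E) (U(E) = (E² + (-5 - E)*E) + E = (E² + E*(-5 - E)) + E = E + E² + E*(-5 - E))
H(-33, M)*U(5) = -(-132)*5 = -33*(-20) = 660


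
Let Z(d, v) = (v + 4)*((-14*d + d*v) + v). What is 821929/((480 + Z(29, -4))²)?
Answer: 821929/230400 ≈ 3.5674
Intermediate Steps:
Z(d, v) = (4 + v)*(v - 14*d + d*v)
821929/((480 + Z(29, -4))²) = 821929/((480 + ((-4)² - 56*29 + 4*(-4) + 29*(-4)² - 10*29*(-4)))²) = 821929/((480 + (16 - 1624 - 16 + 29*16 + 1160))²) = 821929/((480 + (16 - 1624 - 16 + 464 + 1160))²) = 821929/((480 + 0)²) = 821929/(480²) = 821929/230400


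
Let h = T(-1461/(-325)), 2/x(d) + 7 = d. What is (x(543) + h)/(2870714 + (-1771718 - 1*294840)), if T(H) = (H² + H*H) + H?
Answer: 1271461981/22763645970000 ≈ 5.5855e-5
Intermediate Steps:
x(d) = 2/(-7 + d)
T(H) = H + 2*H² (T(H) = (H² + H²) + H = 2*H² + H = H + 2*H²)
h = 4743867/105625 (h = (-1461/(-325))*(1 + 2*(-1461/(-325))) = (-1461*(-1/325))*(1 + 2*(-1461*(-1/325))) = 1461*(1 + 2*(1461/325))/325 = 1461*(1 + 2922/325)/325 = (1461/325)*(3247/325) = 4743867/105625 ≈ 44.912)
(x(543) + h)/(2870714 + (-1771718 - 1*294840)) = (2/(-7 + 543) + 4743867/105625)/(2870714 + (-1771718 - 1*294840)) = (2/536 + 4743867/105625)/(2870714 + (-1771718 - 294840)) = (2*(1/536) + 4743867/105625)/(2870714 - 2066558) = (1/268 + 4743867/105625)/804156 = (1271461981/28307500)*(1/804156) = 1271461981/22763645970000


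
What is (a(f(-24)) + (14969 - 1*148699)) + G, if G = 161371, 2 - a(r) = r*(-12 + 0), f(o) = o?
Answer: 27355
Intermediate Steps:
a(r) = 2 + 12*r (a(r) = 2 - r*(-12 + 0) = 2 - r*(-12) = 2 - (-12)*r = 2 + 12*r)
(a(f(-24)) + (14969 - 1*148699)) + G = ((2 + 12*(-24)) + (14969 - 1*148699)) + 161371 = ((2 - 288) + (14969 - 148699)) + 161371 = (-286 - 133730) + 161371 = -134016 + 161371 = 27355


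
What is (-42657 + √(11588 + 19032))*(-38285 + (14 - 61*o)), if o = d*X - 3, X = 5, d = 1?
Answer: 1637730201 - 76786*√7655 ≈ 1.6310e+9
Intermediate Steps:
o = 2 (o = 1*5 - 3 = 5 - 3 = 2)
(-42657 + √(11588 + 19032))*(-38285 + (14 - 61*o)) = (-42657 + √(11588 + 19032))*(-38285 + (14 - 61*2)) = (-42657 + √30620)*(-38285 + (14 - 122)) = (-42657 + 2*√7655)*(-38285 - 108) = (-42657 + 2*√7655)*(-38393) = 1637730201 - 76786*√7655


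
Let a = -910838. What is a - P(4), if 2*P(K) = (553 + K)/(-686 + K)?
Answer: -1242382475/1364 ≈ -9.1084e+5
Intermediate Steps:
P(K) = (553 + K)/(2*(-686 + K)) (P(K) = ((553 + K)/(-686 + K))/2 = (553 + K)/(2*(-686 + K)))
a - P(4) = -910838 - (553 + 4)/(2*(-686 + 4)) = -910838 - 557/(2*(-682)) = -910838 - (-1)*557/(2*682) = -910838 - 1*(-557/1364) = -910838 + 557/1364 = -1242382475/1364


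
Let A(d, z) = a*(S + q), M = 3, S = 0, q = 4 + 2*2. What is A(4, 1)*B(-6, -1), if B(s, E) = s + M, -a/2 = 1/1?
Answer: 48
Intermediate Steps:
q = 8 (q = 4 + 4 = 8)
a = -2 (a = -2/1 = -2*1 = -2)
B(s, E) = 3 + s (B(s, E) = s + 3 = 3 + s)
A(d, z) = -16 (A(d, z) = -2*(0 + 8) = -2*8 = -16)
A(4, 1)*B(-6, -1) = -16*(3 - 6) = -16*(-3) = 48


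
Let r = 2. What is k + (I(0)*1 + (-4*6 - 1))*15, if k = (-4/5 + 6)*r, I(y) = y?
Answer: -1823/5 ≈ -364.60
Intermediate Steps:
k = 52/5 (k = (-4/5 + 6)*2 = (-4*⅕ + 6)*2 = (-⅘ + 6)*2 = (26/5)*2 = 52/5 ≈ 10.400)
k + (I(0)*1 + (-4*6 - 1))*15 = 52/5 + (0*1 + (-4*6 - 1))*15 = 52/5 + (0 + (-24 - 1))*15 = 52/5 + (0 - 25)*15 = 52/5 - 25*15 = 52/5 - 375 = -1823/5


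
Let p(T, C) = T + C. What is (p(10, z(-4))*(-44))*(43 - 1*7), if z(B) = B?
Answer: -9504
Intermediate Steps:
p(T, C) = C + T
(p(10, z(-4))*(-44))*(43 - 1*7) = ((-4 + 10)*(-44))*(43 - 1*7) = (6*(-44))*(43 - 7) = -264*36 = -9504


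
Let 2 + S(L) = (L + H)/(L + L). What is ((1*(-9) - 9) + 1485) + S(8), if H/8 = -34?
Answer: 2897/2 ≈ 1448.5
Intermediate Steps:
H = -272 (H = 8*(-34) = -272)
S(L) = -2 + (-272 + L)/(2*L) (S(L) = -2 + (L - 272)/(L + L) = -2 + (-272 + L)/((2*L)) = -2 + (-272 + L)*(1/(2*L)) = -2 + (-272 + L)/(2*L))
((1*(-9) - 9) + 1485) + S(8) = ((1*(-9) - 9) + 1485) + (-3/2 - 136/8) = ((-9 - 9) + 1485) + (-3/2 - 136*⅛) = (-18 + 1485) + (-3/2 - 17) = 1467 - 37/2 = 2897/2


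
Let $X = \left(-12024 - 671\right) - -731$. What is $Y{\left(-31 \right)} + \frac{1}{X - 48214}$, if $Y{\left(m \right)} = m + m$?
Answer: $- \frac{3731037}{60178} \approx -62.0$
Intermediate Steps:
$Y{\left(m \right)} = 2 m$
$X = -11964$ ($X = -12695 + 731 = -11964$)
$Y{\left(-31 \right)} + \frac{1}{X - 48214} = 2 \left(-31\right) + \frac{1}{-11964 - 48214} = -62 + \frac{1}{-60178} = -62 - \frac{1}{60178} = - \frac{3731037}{60178}$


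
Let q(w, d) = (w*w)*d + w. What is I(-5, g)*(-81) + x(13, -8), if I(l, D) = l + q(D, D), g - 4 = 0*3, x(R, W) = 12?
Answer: -5091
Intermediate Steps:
q(w, d) = w + d*w² (q(w, d) = w²*d + w = d*w² + w = w + d*w²)
g = 4 (g = 4 + 0*3 = 4 + 0 = 4)
I(l, D) = l + D*(1 + D²) (I(l, D) = l + D*(1 + D*D) = l + D*(1 + D²))
I(-5, g)*(-81) + x(13, -8) = (4 - 5 + 4³)*(-81) + 12 = (4 - 5 + 64)*(-81) + 12 = 63*(-81) + 12 = -5103 + 12 = -5091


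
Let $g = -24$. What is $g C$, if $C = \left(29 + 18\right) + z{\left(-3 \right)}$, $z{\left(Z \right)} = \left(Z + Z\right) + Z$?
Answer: $-912$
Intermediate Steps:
$z{\left(Z \right)} = 3 Z$ ($z{\left(Z \right)} = 2 Z + Z = 3 Z$)
$C = 38$ ($C = \left(29 + 18\right) + 3 \left(-3\right) = 47 - 9 = 38$)
$g C = \left(-24\right) 38 = -912$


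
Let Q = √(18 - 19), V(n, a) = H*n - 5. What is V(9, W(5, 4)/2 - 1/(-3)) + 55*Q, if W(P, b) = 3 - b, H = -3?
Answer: -32 + 55*I ≈ -32.0 + 55.0*I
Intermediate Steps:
V(n, a) = -5 - 3*n (V(n, a) = -3*n - 5 = -5 - 3*n)
Q = I (Q = √(-1) = I ≈ 1.0*I)
V(9, W(5, 4)/2 - 1/(-3)) + 55*Q = (-5 - 3*9) + 55*I = (-5 - 27) + 55*I = -32 + 55*I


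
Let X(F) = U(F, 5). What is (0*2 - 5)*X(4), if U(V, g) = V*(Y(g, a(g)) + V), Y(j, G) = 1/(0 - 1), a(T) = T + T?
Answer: -60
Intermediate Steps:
a(T) = 2*T
Y(j, G) = -1 (Y(j, G) = 1/(-1) = -1)
U(V, g) = V*(-1 + V)
X(F) = F*(-1 + F)
(0*2 - 5)*X(4) = (0*2 - 5)*(4*(-1 + 4)) = (0 - 5)*(4*3) = -5*12 = -60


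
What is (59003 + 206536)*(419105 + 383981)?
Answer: 213250653354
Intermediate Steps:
(59003 + 206536)*(419105 + 383981) = 265539*803086 = 213250653354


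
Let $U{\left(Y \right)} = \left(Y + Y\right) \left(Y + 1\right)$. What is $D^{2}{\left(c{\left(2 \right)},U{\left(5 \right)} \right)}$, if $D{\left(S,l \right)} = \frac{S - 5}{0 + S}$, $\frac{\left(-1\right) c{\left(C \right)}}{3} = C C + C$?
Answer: $\frac{529}{324} \approx 1.6327$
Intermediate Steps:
$U{\left(Y \right)} = 2 Y \left(1 + Y\right)$
$c{\left(C \right)} = - 3 C - 3 C^{2}$ ($c{\left(C \right)} = - 3 \left(C C + C\right) = - 3 \left(C^{2} + C\right) = - 3 \left(C + C^{2}\right) = - 3 C - 3 C^{2}$)
$D{\left(S,l \right)} = \frac{-5 + S}{S}$
$D^{2}{\left(c{\left(2 \right)},U{\left(5 \right)} \right)} = \left(\frac{-5 - 6 \left(1 + 2\right)}{\left(-3\right) 2 \left(1 + 2\right)}\right)^{2} = \left(\frac{-5 - 6 \cdot 3}{\left(-3\right) 2 \cdot 3}\right)^{2} = \left(\frac{-5 - 18}{-18}\right)^{2} = \left(\left(- \frac{1}{18}\right) \left(-23\right)\right)^{2} = \left(\frac{23}{18}\right)^{2} = \frac{529}{324}$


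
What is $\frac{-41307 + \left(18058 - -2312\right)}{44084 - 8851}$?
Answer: $- \frac{20937}{35233} \approx -0.59424$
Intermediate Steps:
$\frac{-41307 + \left(18058 - -2312\right)}{44084 - 8851} = \frac{-41307 + \left(18058 + 2312\right)}{35233} = \left(-41307 + 20370\right) \frac{1}{35233} = \left(-20937\right) \frac{1}{35233} = - \frac{20937}{35233}$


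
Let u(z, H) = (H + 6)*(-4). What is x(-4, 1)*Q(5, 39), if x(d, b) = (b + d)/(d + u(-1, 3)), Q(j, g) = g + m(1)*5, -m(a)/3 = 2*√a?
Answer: 27/40 ≈ 0.67500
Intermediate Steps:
u(z, H) = -24 - 4*H (u(z, H) = (6 + H)*(-4) = -24 - 4*H)
m(a) = -6*√a
Q(j, g) = -30 + g (Q(j, g) = g - 6*√1*5 = g - 6*1*5 = g - 6*5 = g - 30 = -30 + g)
x(d, b) = (b + d)/(-36 + d) (x(d, b) = (b + d)/(d + (-24 - 4*3)) = (b + d)/(d + (-24 - 12)) = (b + d)/(d - 36) = (b + d)/(-36 + d))
x(-4, 1)*Q(5, 39) = ((1 - 4)/(-36 - 4))*(-30 + 39) = (-3/(-40))*9 = -1/40*(-3)*9 = (3/40)*9 = 27/40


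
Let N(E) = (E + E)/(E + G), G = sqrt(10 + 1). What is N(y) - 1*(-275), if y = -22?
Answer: 11913/43 + 4*sqrt(11)/43 ≈ 277.35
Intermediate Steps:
G = sqrt(11) ≈ 3.3166
N(E) = 2*E/(E + sqrt(11)) (N(E) = (E + E)/(E + sqrt(11)) = (2*E)/(E + sqrt(11)) = 2*E/(E + sqrt(11)))
N(y) - 1*(-275) = 2*(-22)/(-22 + sqrt(11)) - 1*(-275) = -44/(-22 + sqrt(11)) + 275 = 275 - 44/(-22 + sqrt(11))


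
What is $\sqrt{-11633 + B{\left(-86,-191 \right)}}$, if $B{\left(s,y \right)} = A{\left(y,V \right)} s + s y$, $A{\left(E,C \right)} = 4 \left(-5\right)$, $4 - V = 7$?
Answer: $\sqrt{6513} \approx 80.703$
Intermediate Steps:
$V = -3$ ($V = 4 - 7 = -3$)
$A{\left(E,C \right)} = -20$
$B{\left(s,y \right)} = - 20 s + s y$
$\sqrt{-11633 + B{\left(-86,-191 \right)}} = \sqrt{-11633 - 86 \left(-20 - 191\right)} = \sqrt{-11633 - -18146} = \sqrt{-11633 + 18146} = \sqrt{6513}$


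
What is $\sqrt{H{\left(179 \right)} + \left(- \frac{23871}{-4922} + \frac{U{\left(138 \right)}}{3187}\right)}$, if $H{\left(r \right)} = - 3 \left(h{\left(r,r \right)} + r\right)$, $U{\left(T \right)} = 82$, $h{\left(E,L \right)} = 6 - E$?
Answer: $\frac{i \sqrt{3229440027343994}}{15686414} \approx 3.6228 i$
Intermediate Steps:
$H{\left(r \right)} = -18$ ($H{\left(r \right)} = - 3 \left(\left(6 - r\right) + r\right) = \left(-3\right) 6 = -18$)
$\sqrt{H{\left(179 \right)} + \left(- \frac{23871}{-4922} + \frac{U{\left(138 \right)}}{3187}\right)} = \sqrt{-18 + \left(- \frac{23871}{-4922} + \frac{82}{3187}\right)} = \sqrt{-18 + \left(\left(-23871\right) \left(- \frac{1}{4922}\right) + 82 \cdot \frac{1}{3187}\right)} = \sqrt{-18 + \left(\frac{23871}{4922} + \frac{82}{3187}\right)} = \sqrt{-18 + \frac{76480481}{15686414}} = \sqrt{- \frac{205874971}{15686414}} = \frac{i \sqrt{3229440027343994}}{15686414}$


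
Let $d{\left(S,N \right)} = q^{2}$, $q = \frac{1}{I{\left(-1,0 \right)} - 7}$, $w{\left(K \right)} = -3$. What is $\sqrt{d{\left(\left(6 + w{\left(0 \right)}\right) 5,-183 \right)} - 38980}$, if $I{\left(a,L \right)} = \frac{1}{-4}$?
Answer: $\frac{2 i \sqrt{8195541}}{29} \approx 197.43 i$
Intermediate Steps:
$I{\left(a,L \right)} = - \frac{1}{4}$
$q = - \frac{4}{29}$ ($q = \frac{1}{- \frac{1}{4} - 7} = \frac{1}{- \frac{29}{4}} = - \frac{4}{29} \approx -0.13793$)
$d{\left(S,N \right)} = \frac{16}{841}$ ($d{\left(S,N \right)} = \left(- \frac{4}{29}\right)^{2} = \frac{16}{841}$)
$\sqrt{d{\left(\left(6 + w{\left(0 \right)}\right) 5,-183 \right)} - 38980} = \sqrt{\frac{16}{841} - 38980} = \sqrt{- \frac{32782164}{841}} = \frac{2 i \sqrt{8195541}}{29}$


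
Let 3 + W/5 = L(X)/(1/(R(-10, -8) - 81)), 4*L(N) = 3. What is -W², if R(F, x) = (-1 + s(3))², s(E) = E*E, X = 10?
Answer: -99225/16 ≈ -6201.6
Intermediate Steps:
L(N) = ¾ (L(N) = (¼)*3 = ¾)
s(E) = E²
R(F, x) = 64 (R(F, x) = (-1 + 3²)² = (-1 + 9)² = 8² = 64)
W = -315/4 (W = -15 + 5*(3/(4*(1/(64 - 81)))) = -15 + 5*(3/(4*(1/(-17)))) = -15 + 5*(3/(4*(-1/17))) = -15 + 5*((¾)*(-17)) = -15 + 5*(-51/4) = -15 - 255/4 = -315/4 ≈ -78.750)
-W² = -(-315/4)² = -1*99225/16 = -99225/16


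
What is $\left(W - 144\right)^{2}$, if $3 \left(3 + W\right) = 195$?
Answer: $6724$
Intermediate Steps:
$W = 62$ ($W = -3 + \frac{1}{3} \cdot 195 = -3 + 65 = 62$)
$\left(W - 144\right)^{2} = \left(62 - 144\right)^{2} = \left(-82\right)^{2} = 6724$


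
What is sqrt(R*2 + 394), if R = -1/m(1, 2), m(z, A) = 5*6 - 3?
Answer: 2*sqrt(7977)/9 ≈ 19.848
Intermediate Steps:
m(z, A) = 27 (m(z, A) = 30 - 3 = 27)
R = -1/27 ≈ -0.037037
sqrt(R*2 + 394) = sqrt(-1/27*2 + 394) = sqrt(-2/27 + 394) = sqrt(10636/27) = 2*sqrt(7977)/9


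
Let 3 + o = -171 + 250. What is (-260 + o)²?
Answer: 33856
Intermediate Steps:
o = 76 (o = -3 + (-171 + 250) = -3 + 79 = 76)
(-260 + o)² = (-260 + 76)² = (-184)² = 33856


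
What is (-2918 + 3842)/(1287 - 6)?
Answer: 44/61 ≈ 0.72131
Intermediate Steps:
(-2918 + 3842)/(1287 - 6) = 924/1281 = 924*(1/1281) = 44/61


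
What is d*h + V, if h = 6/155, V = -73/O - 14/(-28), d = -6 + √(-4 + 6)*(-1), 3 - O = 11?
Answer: 11647/1240 - 6*√2/155 ≈ 9.3380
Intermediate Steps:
O = -8 (O = 3 - 1*11 = 3 - 11 = -8)
d = -6 - √2 (d = -6 + √2*(-1) = -6 - √2 ≈ -7.4142)
V = 77/8 (V = -73/(-8) - 14/(-28) = -73*(-⅛) - 14*(-1/28) = 73/8 + ½ = 77/8 ≈ 9.6250)
h = 6/155 (h = 6*(1/155) = 6/155 ≈ 0.038710)
d*h + V = (-6 - √2)*(6/155) + 77/8 = (-36/155 - 6*√2/155) + 77/8 = 11647/1240 - 6*√2/155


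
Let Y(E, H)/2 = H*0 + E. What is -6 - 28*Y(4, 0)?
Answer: -230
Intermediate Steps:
Y(E, H) = 2*E (Y(E, H) = 2*(H*0 + E) = 2*(0 + E) = 2*E)
-6 - 28*Y(4, 0) = -6 - 56*4 = -6 - 28*8 = -6 - 224 = -230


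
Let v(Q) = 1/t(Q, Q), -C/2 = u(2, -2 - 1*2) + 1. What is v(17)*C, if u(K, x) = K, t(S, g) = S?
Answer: -6/17 ≈ -0.35294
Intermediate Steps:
C = -6 (C = -2*(2 + 1) = -2*3 = -6)
v(Q) = 1/Q
v(17)*C = -6/17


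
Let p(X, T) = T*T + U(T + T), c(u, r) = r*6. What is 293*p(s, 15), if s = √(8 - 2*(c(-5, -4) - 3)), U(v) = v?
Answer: 74715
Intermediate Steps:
c(u, r) = 6*r
s = √62 (s = √(8 - 2*(6*(-4) - 3)) = √(8 - 2*(-24 - 3)) = √(8 - 2*(-27)) = √(8 + 54) = √62 ≈ 7.8740)
p(X, T) = T² + 2*T (p(X, T) = T*T + (T + T) = T² + 2*T)
293*p(s, 15) = 293*(15*(2 + 15)) = 293*(15*17) = 293*255 = 74715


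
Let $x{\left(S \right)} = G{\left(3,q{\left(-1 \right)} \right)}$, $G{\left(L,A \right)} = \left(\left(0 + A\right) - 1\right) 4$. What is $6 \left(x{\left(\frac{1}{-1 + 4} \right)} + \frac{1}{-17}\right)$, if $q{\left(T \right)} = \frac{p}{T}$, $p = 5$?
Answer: $- \frac{2454}{17} \approx -144.35$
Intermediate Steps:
$q{\left(T \right)} = \frac{5}{T}$
$G{\left(L,A \right)} = -4 + 4 A$ ($G{\left(L,A \right)} = \left(A - 1\right) 4 = \left(-1 + A\right) 4 = -4 + 4 A$)
$x{\left(S \right)} = -24$ ($x{\left(S \right)} = -4 + 4 \frac{5}{-1} = -4 + 4 \cdot 5 \left(-1\right) = -4 + 4 \left(-5\right) = -4 - 20 = -24$)
$6 \left(x{\left(\frac{1}{-1 + 4} \right)} + \frac{1}{-17}\right) = 6 \left(-24 + \frac{1}{-17}\right) = 6 \left(-24 - \frac{1}{17}\right) = 6 \left(- \frac{409}{17}\right) = - \frac{2454}{17}$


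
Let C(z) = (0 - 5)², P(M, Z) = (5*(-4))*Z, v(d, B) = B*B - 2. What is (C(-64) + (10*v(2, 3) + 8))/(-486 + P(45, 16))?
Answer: -103/806 ≈ -0.12779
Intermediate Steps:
v(d, B) = -2 + B² (v(d, B) = B² - 2 = -2 + B²)
P(M, Z) = -20*Z
C(z) = 25 (C(z) = (-5)² = 25)
(C(-64) + (10*v(2, 3) + 8))/(-486 + P(45, 16)) = (25 + (10*(-2 + 3²) + 8))/(-486 - 20*16) = (25 + (10*(-2 + 9) + 8))/(-486 - 320) = (25 + (10*7 + 8))/(-806) = (25 + (70 + 8))*(-1/806) = (25 + 78)*(-1/806) = 103*(-1/806) = -103/806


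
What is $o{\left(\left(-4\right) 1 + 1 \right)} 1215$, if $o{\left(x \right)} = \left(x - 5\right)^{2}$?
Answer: $77760$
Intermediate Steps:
$o{\left(x \right)} = \left(-5 + x\right)^{2}$
$o{\left(\left(-4\right) 1 + 1 \right)} 1215 = \left(-5 + \left(\left(-4\right) 1 + 1\right)\right)^{2} \cdot 1215 = \left(-5 + \left(-4 + 1\right)\right)^{2} \cdot 1215 = \left(-5 - 3\right)^{2} \cdot 1215 = \left(-8\right)^{2} \cdot 1215 = 64 \cdot 1215 = 77760$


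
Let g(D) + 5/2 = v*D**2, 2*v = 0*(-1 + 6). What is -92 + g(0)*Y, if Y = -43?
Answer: 31/2 ≈ 15.500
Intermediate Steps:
v = 0 (v = (0*(-1 + 6))/2 = (0*5)/2 = (1/2)*0 = 0)
g(D) = -5/2 (g(D) = -5/2 + 0*D**2 = -5/2 + 0 = -5/2)
-92 + g(0)*Y = -92 - 5/2*(-43) = -92 + 215/2 = 31/2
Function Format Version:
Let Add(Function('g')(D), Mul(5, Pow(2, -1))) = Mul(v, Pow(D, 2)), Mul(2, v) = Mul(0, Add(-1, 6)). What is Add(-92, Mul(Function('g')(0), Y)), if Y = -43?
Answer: Rational(31, 2) ≈ 15.500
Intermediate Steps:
v = 0 (v = Mul(Rational(1, 2), Mul(0, Add(-1, 6))) = Mul(Rational(1, 2), Mul(0, 5)) = Mul(Rational(1, 2), 0) = 0)
Function('g')(D) = Rational(-5, 2) (Function('g')(D) = Add(Rational(-5, 2), Mul(0, Pow(D, 2))) = Add(Rational(-5, 2), 0) = Rational(-5, 2))
Add(-92, Mul(Function('g')(0), Y)) = Add(-92, Mul(Rational(-5, 2), -43)) = Add(-92, Rational(215, 2)) = Rational(31, 2)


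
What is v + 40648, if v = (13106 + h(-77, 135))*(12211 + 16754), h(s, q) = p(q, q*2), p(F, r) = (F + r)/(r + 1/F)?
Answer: 13840422257413/36451 ≈ 3.7970e+8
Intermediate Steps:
p(F, r) = (F + r)/(r + 1/F)
h(s, q) = 3*q²/(1 + 2*q²) (h(s, q) = q*(q + q*2)/(1 + q*(q*2)) = q*(q + 2*q)/(1 + q*(2*q)) = q*(3*q)/(1 + 2*q²) = 3*q²/(1 + 2*q²))
v = 13838940597165/36451 (v = (13106 + 3*135²/(1 + 2*135²))*(12211 + 16754) = (13106 + 3*18225/(1 + 2*18225))*28965 = (13106 + 3*18225/(1 + 36450))*28965 = (13106 + 3*18225/36451)*28965 = (13106 + 3*18225*(1/36451))*28965 = (13106 + 54675/36451)*28965 = (477781481/36451)*28965 = 13838940597165/36451 ≈ 3.7966e+8)
v + 40648 = 13838940597165/36451 + 40648 = 13840422257413/36451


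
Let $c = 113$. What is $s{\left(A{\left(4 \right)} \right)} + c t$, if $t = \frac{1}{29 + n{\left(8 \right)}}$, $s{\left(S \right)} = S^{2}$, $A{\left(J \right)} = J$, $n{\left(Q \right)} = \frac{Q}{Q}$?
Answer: $\frac{593}{30} \approx 19.767$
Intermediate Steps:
$n{\left(Q \right)} = 1$
$t = \frac{1}{30}$ ($t = \frac{1}{29 + 1} = \frac{1}{30} \approx 0.033333$)
$s{\left(A{\left(4 \right)} \right)} + c t = 4^{2} + 113 \cdot \frac{1}{30} = 16 + \frac{113}{30} = \frac{593}{30}$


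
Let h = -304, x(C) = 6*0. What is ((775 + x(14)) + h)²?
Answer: 221841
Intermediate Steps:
x(C) = 0
((775 + x(14)) + h)² = ((775 + 0) - 304)² = (775 - 304)² = 471² = 221841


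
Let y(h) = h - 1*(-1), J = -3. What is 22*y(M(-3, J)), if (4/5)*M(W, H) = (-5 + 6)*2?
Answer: 77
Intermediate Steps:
M(W, H) = 5/2 (M(W, H) = 5*((-5 + 6)*2)/4 = 5*(1*2)/4 = (5/4)*2 = 5/2)
y(h) = 1 + h (y(h) = h + 1 = 1 + h)
22*y(M(-3, J)) = 22*(1 + 5/2) = 22*(7/2) = 77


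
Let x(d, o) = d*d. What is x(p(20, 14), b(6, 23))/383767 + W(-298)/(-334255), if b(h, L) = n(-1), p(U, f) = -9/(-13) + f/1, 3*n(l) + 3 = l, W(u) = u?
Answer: 31521230309/21678650520865 ≈ 0.0014540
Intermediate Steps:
n(l) = -1 + l/3
p(U, f) = 9/13 + f (p(U, f) = -9*(-1/13) + f*1 = 9/13 + f)
b(h, L) = -4/3 (b(h, L) = -1 + (⅓)*(-1) = -1 - ⅓ = -4/3)
x(d, o) = d²
x(p(20, 14), b(6, 23))/383767 + W(-298)/(-334255) = (9/13 + 14)²/383767 - 298/(-334255) = (191/13)²*(1/383767) - 298*(-1/334255) = (36481/169)*(1/383767) + 298/334255 = 36481/64856623 + 298/334255 = 31521230309/21678650520865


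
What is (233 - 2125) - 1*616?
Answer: -2508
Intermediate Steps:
(233 - 2125) - 1*616 = -1892 - 616 = -2508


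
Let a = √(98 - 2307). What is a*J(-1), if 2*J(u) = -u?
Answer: 47*I/2 ≈ 23.5*I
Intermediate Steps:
J(u) = -u/2 (J(u) = (-u)/2 = -u/2)
a = 47*I (a = √(-2209) = 47*I ≈ 47.0*I)
a*J(-1) = (47*I)*(-½*(-1)) = (47*I)*(½) = 47*I/2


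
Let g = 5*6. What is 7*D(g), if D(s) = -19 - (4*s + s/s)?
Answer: -980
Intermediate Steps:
g = 30
D(s) = -20 - 4*s (D(s) = -19 - (4*s + 1) = -19 - (1 + 4*s) = -19 + (-1 - 4*s) = -20 - 4*s)
7*D(g) = 7*(-20 - 4*30) = 7*(-20 - 120) = 7*(-140) = -980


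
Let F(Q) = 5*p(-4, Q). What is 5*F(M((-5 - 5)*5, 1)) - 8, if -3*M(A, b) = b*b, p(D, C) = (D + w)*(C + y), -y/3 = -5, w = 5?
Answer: 1076/3 ≈ 358.67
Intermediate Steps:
y = 15 (y = -3*(-5) = 15)
p(D, C) = (5 + D)*(15 + C) (p(D, C) = (D + 5)*(C + 15) = (5 + D)*(15 + C))
M(A, b) = -b**2/3 (M(A, b) = -b*b/3 = -b**2/3)
F(Q) = 75 + 5*Q (F(Q) = 5*(75 + 5*Q + 15*(-4) + Q*(-4)) = 5*(75 + 5*Q - 60 - 4*Q) = 5*(15 + Q) = 75 + 5*Q)
5*F(M((-5 - 5)*5, 1)) - 8 = 5*(75 + 5*(-1/3*1**2)) - 8 = 5*(75 + 5*(-1/3*1)) - 8 = 5*(75 + 5*(-1/3)) - 8 = 5*(75 - 5/3) - 8 = 5*(220/3) - 8 = 1100/3 - 8 = 1076/3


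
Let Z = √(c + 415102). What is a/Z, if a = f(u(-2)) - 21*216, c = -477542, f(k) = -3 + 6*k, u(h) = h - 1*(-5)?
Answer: 4521*I*√15610/31220 ≈ 18.093*I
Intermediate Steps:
u(h) = 5 + h (u(h) = h + 5 = 5 + h)
a = -4521 (a = (-3 + 6*(5 - 2)) - 21*216 = (-3 + 6*3) - 4536 = (-3 + 18) - 4536 = 15 - 4536 = -4521)
Z = 2*I*√15610 (Z = √(-477542 + 415102) = √(-62440) = 2*I*√15610 ≈ 249.88*I)
a/Z = -4521*(-I*√15610/31220) = -(-4521)*I*√15610/31220 = 4521*I*√15610/31220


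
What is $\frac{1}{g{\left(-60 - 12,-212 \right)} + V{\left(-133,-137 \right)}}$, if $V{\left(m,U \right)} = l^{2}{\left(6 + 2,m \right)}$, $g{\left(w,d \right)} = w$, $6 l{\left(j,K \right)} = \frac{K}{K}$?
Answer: $- \frac{36}{2591} \approx -0.013894$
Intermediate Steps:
$l{\left(j,K \right)} = \frac{1}{6}$ ($l{\left(j,K \right)} = \frac{K \frac{1}{K}}{6} = \frac{1}{6} \cdot 1 = \frac{1}{6}$)
$V{\left(m,U \right)} = \frac{1}{36}$ ($V{\left(m,U \right)} = \left(\frac{1}{6}\right)^{2} = \frac{1}{36}$)
$\frac{1}{g{\left(-60 - 12,-212 \right)} + V{\left(-133,-137 \right)}} = \frac{1}{\left(-60 - 12\right) + \frac{1}{36}} = \frac{1}{-72 + \frac{1}{36}} = \frac{1}{- \frac{2591}{36}} = - \frac{36}{2591}$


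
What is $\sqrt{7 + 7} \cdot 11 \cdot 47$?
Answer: $517 \sqrt{14} \approx 1934.4$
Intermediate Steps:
$\sqrt{7 + 7} \cdot 11 \cdot 47 = \sqrt{14} \cdot 11 \cdot 47 = 11 \sqrt{14} \cdot 47 = 517 \sqrt{14}$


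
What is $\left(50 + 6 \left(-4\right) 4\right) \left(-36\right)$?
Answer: $1656$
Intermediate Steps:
$\left(50 + 6 \left(-4\right) 4\right) \left(-36\right) = \left(50 - 96\right) \left(-36\right) = \left(-46\right) \left(-36\right) = 1656$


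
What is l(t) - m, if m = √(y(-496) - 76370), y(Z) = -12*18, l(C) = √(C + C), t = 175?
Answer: 5*√14 - I*√76586 ≈ 18.708 - 276.74*I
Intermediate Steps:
l(C) = √2*√C (l(C) = √(2*C) = √2*√C)
y(Z) = -216
m = I*√76586 (m = √(-216 - 76370) = √(-76586) = I*√76586 ≈ 276.74*I)
l(t) - m = √2*√175 - I*√76586 = √2*(5*√7) - I*√76586 = 5*√14 - I*√76586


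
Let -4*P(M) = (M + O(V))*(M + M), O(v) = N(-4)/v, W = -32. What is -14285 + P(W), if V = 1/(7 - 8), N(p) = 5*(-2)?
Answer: -14637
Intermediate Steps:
N(p) = -10
V = -1 (V = 1/(-1) = -1)
O(v) = -10/v
P(M) = -M*(10 + M)/2 (P(M) = -(M - 10/(-1))*(M + M)/4 = -(M - 10*(-1))*2*M/4 = -(M + 10)*2*M/4 = -(10 + M)*2*M/4 = -M*(10 + M)/2)
-14285 + P(W) = -14285 - ½*(-32)*(10 - 32) = -14285 - ½*(-32)*(-22) = -14285 - 352 = -14637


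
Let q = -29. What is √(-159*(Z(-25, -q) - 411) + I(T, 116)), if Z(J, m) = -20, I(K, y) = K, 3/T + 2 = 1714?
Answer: 3*√1394824073/428 ≈ 261.78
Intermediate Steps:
T = 3/1712 (T = 3/(-2 + 1714) = 3/1712 ≈ 0.0017523)
√(-159*(Z(-25, -q) - 411) + I(T, 116)) = √(-159*(-20 - 411) + 3/1712) = √(-159*(-431) + 3/1712) = √(68529 + 3/1712) = √(117321651/1712) = 3*√1394824073/428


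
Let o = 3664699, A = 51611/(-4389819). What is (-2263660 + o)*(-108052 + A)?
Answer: -31645386260713941/209039 ≈ -1.5139e+11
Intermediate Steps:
A = -7373/627117 (A = 51611*(-1/4389819) = -7373/627117 ≈ -0.011757)
(-2263660 + o)*(-108052 + A) = (-2263660 + 3664699)*(-108052 - 7373/627117) = 1401039*(-67761253457/627117) = -31645386260713941/209039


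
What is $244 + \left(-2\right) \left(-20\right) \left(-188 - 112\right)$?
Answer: $-11756$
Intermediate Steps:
$244 + \left(-2\right) \left(-20\right) \left(-188 - 112\right) = 244 + 40 \left(-188 - 112\right) = 244 + 40 \left(-300\right) = 244 - 12000 = -11756$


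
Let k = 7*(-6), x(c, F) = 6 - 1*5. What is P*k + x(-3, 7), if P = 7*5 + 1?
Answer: -1511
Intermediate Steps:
x(c, F) = 1 (x(c, F) = 6 - 5 = 1)
k = -42
P = 36 (P = 35 + 1 = 36)
P*k + x(-3, 7) = 36*(-42) + 1 = -1512 + 1 = -1511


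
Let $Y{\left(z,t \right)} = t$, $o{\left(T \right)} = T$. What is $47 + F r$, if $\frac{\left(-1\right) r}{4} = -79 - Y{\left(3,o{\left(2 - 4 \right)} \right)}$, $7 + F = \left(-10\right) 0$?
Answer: $-2109$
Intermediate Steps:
$F = -7$ ($F = -7 - 0 = -7 + 0 = -7$)
$r = 308$ ($r = - 4 \left(-79 - \left(2 - 4\right)\right) = - 4 \left(-79 - -2\right) = - 4 \left(-79 + 2\right) = \left(-4\right) \left(-77\right) = 308$)
$47 + F r = 47 - 2156 = -2109$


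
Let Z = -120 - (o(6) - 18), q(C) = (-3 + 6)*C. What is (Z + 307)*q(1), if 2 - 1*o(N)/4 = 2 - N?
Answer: 543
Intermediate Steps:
o(N) = 4*N (o(N) = 8 - 4*(2 - N) = 8 + (-8 + 4*N) = 4*N)
q(C) = 3*C
Z = -126 (Z = -120 - (4*6 - 18) = -120 - (24 - 18) = -120 - 1*6 = -120 - 6 = -126)
(Z + 307)*q(1) = (-126 + 307)*(3*1) = 181*3 = 543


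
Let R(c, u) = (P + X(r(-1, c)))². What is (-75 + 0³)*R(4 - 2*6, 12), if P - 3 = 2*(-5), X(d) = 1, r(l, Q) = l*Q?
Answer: -2700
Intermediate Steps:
r(l, Q) = Q*l
P = -7 (P = 3 + 2*(-5) = 3 - 10 = -7)
R(c, u) = 36 (R(c, u) = (-7 + 1)² = (-6)² = 36)
(-75 + 0³)*R(4 - 2*6, 12) = (-75 + 0³)*36 = (-75 + 0)*36 = -75*36 = -2700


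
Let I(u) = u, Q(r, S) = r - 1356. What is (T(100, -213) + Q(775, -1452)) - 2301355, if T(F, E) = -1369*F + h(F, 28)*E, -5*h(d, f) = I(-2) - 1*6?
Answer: -12195884/5 ≈ -2.4392e+6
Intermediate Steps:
Q(r, S) = -1356 + r
h(d, f) = 8/5 (h(d, f) = -(-2 - 1*6)/5 = -(-2 - 6)/5 = -⅕*(-8) = 8/5)
T(F, E) = -1369*F + 8*E/5
(T(100, -213) + Q(775, -1452)) - 2301355 = ((-1369*100 + (8/5)*(-213)) + (-1356 + 775)) - 2301355 = ((-136900 - 1704/5) - 581) - 2301355 = (-686204/5 - 581) - 2301355 = -689109/5 - 2301355 = -12195884/5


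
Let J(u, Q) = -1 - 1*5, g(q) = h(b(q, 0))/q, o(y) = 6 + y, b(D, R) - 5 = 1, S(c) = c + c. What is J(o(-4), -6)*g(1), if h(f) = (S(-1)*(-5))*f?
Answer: -360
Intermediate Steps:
S(c) = 2*c
b(D, R) = 6 (b(D, R) = 5 + 1 = 6)
h(f) = 10*f (h(f) = ((2*(-1))*(-5))*f = (-2*(-5))*f = 10*f)
g(q) = 60/q (g(q) = (10*6)/q = 60/q)
J(u, Q) = -6 (J(u, Q) = -1 - 5 = -6)
J(o(-4), -6)*g(1) = -360/1 = -360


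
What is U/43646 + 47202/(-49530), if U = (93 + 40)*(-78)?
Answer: -214500226/180148865 ≈ -1.1907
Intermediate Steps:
U = -10374 (U = 133*(-78) = -10374)
U/43646 + 47202/(-49530) = -10374/43646 + 47202/(-49530) = -10374*1/43646 + 47202*(-1/49530) = -5187/21823 - 7867/8255 = -214500226/180148865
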